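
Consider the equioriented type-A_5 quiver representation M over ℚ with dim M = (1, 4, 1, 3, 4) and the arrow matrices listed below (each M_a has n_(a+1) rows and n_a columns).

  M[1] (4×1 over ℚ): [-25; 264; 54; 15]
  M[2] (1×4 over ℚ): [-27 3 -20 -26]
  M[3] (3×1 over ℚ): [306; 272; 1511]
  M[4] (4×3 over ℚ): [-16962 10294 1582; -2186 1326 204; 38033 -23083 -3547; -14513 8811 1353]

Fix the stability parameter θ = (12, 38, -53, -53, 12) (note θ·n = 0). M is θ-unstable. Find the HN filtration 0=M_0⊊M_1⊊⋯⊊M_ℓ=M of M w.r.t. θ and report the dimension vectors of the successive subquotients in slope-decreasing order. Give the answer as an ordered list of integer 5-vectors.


Barcode: M ≅ I[1,5], I[2,2]^3, I[4,4], I[4,5], I[5,5]^2. HN layers by μ_θ (4 steps, strictly decreasing):
  μ^(1)=38; μ^(2)=12; μ^(3)=-14; μ^(4)=-53

((0, 3, 0, 0, 0); (0, 0, 0, 0, 4); (1, 1, 1, 1, 0); (0, 0, 0, 2, 0))


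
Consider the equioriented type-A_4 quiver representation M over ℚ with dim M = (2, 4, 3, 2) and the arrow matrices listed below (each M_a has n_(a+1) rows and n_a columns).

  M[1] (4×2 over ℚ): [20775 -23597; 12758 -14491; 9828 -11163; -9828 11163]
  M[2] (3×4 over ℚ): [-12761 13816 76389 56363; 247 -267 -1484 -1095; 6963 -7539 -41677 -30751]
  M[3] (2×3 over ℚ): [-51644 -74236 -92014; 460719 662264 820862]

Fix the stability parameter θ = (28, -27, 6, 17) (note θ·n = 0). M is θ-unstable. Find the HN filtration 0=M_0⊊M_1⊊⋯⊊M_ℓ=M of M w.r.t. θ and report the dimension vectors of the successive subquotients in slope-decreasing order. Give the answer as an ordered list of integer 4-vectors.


Interval decomposition of M: I[1,4]^2, I[2,2], I[2,3].
HN type (ℓ=4): μ^(1)=17; μ^(2)=6; μ^(3)=1/2; μ^(4)=-27

((0, 0, 0, 2); (0, 0, 3, 0); (2, 2, 0, 0); (0, 2, 0, 0))


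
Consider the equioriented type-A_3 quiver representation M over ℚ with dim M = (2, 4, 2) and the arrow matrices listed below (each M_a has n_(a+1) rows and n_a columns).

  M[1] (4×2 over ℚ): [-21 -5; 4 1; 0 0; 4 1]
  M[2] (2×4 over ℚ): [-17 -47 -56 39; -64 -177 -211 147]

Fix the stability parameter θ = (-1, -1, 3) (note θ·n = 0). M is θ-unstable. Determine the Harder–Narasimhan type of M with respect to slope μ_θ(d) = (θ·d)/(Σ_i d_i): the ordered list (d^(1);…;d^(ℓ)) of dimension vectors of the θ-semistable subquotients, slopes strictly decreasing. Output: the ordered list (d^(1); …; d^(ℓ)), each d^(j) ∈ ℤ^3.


Via rank(M_{q-1}∘⋯∘M_p): M ≅ I[1,3]^2, I[2,2]^2.
μ_θ-semistable layers: μ^(1)=3; μ^(2)=-1

((0, 0, 2); (2, 4, 0))


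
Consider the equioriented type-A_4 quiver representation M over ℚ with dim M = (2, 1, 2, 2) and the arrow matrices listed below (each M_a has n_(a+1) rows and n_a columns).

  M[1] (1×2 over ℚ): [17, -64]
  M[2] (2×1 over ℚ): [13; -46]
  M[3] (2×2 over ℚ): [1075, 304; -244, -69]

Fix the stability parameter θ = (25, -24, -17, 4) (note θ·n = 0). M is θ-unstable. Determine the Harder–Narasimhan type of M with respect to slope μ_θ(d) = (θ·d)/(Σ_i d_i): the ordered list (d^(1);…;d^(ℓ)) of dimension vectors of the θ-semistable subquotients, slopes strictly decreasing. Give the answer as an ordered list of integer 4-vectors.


Interval decomposition of M: I[1,1], I[1,4], I[3,4].
HN type (ℓ=4): μ^(1)=25; μ^(2)=4; μ^(3)=-16/3; μ^(4)=-17

((1, 0, 0, 0); (0, 0, 0, 2); (1, 1, 1, 0); (0, 0, 1, 0))


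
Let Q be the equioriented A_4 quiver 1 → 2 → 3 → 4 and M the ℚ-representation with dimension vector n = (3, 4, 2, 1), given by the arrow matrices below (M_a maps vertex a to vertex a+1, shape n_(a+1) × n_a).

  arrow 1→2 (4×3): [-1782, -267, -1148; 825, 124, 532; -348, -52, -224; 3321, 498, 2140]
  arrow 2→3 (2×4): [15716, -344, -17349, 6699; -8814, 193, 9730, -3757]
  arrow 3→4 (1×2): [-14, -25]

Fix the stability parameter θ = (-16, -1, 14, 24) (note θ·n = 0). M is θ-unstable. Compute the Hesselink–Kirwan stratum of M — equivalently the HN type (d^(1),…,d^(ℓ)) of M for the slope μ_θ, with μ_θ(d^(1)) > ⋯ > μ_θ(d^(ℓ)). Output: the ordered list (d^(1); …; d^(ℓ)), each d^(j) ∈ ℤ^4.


Interval decomposition of M: I[1,1], I[1,3], I[1,4], I[2,2]^2.
HN type (ℓ=4): μ^(1)=24; μ^(2)=14; μ^(3)=-1; μ^(4)=-16

((0, 0, 0, 1); (0, 0, 2, 0); (0, 4, 0, 0); (3, 0, 0, 0))


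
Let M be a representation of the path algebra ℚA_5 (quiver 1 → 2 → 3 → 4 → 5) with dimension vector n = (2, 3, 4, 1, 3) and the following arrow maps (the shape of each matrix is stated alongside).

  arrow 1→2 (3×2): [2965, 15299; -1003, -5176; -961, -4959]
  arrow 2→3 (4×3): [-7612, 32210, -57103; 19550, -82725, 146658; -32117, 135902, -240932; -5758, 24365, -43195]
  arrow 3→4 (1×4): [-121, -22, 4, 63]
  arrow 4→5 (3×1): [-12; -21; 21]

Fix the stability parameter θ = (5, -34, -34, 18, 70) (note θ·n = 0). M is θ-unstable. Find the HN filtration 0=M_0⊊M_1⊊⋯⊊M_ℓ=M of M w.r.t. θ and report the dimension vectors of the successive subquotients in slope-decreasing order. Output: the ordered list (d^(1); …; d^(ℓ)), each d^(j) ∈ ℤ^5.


Interval decomposition of M: I[1,3], I[1,5], I[2,3], I[3,3], I[5,5]^2.
HN type (ℓ=4): μ^(1)=70; μ^(2)=18; μ^(3)=-21; μ^(4)=-34

((0, 0, 0, 0, 3); (0, 0, 0, 1, 0); (2, 2, 2, 0, 0); (0, 1, 2, 0, 0))


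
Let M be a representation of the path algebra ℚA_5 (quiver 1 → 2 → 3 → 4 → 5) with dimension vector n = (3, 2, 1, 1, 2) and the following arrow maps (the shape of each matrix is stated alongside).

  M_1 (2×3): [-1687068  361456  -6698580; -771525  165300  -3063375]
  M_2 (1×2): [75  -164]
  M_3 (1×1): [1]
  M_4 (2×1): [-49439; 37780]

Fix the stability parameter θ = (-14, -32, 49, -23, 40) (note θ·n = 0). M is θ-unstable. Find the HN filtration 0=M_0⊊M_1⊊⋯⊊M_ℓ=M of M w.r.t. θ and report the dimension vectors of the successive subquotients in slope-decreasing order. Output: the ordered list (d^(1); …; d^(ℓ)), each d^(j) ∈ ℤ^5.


Interval decomposition of M: I[1,1]^2, I[1,2], I[2,5], I[5,5].
HN type (ℓ=5): μ^(1)=40; μ^(2)=13; μ^(3)=-14; μ^(4)=-23; μ^(5)=-32

((0, 0, 0, 0, 2); (0, 0, 1, 1, 0); (2, 0, 0, 0, 0); (1, 1, 0, 0, 0); (0, 1, 0, 0, 0))


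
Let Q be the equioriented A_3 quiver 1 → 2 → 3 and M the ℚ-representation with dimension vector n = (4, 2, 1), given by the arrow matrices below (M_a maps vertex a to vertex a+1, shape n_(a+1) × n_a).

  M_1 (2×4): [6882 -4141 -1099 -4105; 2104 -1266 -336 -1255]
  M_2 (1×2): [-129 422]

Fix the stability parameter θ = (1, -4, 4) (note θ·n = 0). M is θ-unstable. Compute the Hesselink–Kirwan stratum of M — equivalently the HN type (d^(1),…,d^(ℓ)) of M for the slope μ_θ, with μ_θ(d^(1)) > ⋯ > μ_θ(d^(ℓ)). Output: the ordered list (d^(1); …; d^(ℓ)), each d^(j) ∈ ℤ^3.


Barcode: M ≅ I[1,1]^2, I[1,2], I[1,3]. HN layers by μ_θ (3 steps, strictly decreasing):
  μ^(1)=4; μ^(2)=1; μ^(3)=-3/2

((0, 0, 1); (2, 0, 0); (2, 2, 0))


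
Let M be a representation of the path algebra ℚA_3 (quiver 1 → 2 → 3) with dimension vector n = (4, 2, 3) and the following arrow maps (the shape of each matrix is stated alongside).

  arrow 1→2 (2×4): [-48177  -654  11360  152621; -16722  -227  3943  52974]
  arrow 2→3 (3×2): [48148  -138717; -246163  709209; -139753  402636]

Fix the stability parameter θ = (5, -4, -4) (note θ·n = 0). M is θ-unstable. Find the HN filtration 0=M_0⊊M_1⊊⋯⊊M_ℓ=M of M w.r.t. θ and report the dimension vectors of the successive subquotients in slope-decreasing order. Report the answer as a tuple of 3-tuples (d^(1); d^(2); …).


Interval decomposition of M: I[1,1]^2, I[1,3]^2, I[3,3].
HN type (ℓ=3): μ^(1)=5; μ^(2)=-1; μ^(3)=-4

((2, 0, 0); (2, 2, 2); (0, 0, 1))


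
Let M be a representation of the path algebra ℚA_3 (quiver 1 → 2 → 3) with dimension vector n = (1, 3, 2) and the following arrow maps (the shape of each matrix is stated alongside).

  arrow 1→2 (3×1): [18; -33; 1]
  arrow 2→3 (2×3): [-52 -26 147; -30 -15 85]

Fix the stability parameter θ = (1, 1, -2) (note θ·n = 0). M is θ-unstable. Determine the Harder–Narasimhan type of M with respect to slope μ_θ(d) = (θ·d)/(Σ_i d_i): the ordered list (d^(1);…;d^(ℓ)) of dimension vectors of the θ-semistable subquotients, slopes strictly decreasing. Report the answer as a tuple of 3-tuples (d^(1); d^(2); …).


Barcode: M ≅ I[1,3], I[2,2], I[2,3]. HN layers by μ_θ (3 steps, strictly decreasing):
  μ^(1)=1; μ^(2)=0; μ^(3)=-1/2

((0, 1, 0); (1, 1, 1); (0, 1, 1))


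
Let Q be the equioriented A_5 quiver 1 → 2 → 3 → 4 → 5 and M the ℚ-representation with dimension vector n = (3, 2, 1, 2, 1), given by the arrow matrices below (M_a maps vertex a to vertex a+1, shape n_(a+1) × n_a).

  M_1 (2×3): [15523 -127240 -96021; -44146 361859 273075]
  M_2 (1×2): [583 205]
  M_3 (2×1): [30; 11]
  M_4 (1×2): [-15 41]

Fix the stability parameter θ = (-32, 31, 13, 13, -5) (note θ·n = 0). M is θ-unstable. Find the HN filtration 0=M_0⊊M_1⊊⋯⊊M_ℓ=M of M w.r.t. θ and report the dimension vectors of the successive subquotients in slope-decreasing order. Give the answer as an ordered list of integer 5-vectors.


Interval decomposition of M: I[1,1], I[1,2], I[1,5], I[4,4].
HN type (ℓ=3): μ^(1)=31; μ^(2)=13; μ^(3)=-32

((0, 1, 0, 0, 0); (0, 1, 1, 2, 1); (3, 0, 0, 0, 0))


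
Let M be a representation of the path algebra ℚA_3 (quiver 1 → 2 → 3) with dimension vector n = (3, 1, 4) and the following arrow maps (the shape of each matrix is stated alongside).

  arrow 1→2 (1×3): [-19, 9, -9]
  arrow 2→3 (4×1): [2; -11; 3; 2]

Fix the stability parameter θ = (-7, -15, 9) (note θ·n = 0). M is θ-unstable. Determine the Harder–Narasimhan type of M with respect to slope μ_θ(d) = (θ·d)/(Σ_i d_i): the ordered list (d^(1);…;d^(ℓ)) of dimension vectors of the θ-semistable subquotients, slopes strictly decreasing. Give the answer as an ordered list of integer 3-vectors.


Barcode: M ≅ I[1,1]^2, I[1,3], I[3,3]^3. HN layers by μ_θ (3 steps, strictly decreasing):
  μ^(1)=9; μ^(2)=-7; μ^(3)=-11

((0, 0, 4); (2, 0, 0); (1, 1, 0))


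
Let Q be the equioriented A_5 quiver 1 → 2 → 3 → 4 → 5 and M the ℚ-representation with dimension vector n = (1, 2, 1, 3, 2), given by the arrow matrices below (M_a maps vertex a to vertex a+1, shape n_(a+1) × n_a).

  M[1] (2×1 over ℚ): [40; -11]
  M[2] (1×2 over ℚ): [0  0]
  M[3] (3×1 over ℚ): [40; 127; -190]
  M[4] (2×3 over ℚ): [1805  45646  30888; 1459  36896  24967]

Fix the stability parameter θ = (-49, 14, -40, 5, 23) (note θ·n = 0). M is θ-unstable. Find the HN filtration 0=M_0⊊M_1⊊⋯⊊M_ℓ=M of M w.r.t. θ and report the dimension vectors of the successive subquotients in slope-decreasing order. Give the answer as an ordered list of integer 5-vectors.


Interval decomposition of M: I[1,2], I[2,2], I[3,5], I[4,4], I[4,5].
HN type (ℓ=5): μ^(1)=23; μ^(2)=14; μ^(3)=5; μ^(4)=-40; μ^(5)=-49

((0, 0, 0, 0, 2); (0, 2, 0, 0, 0); (0, 0, 0, 3, 0); (0, 0, 1, 0, 0); (1, 0, 0, 0, 0))


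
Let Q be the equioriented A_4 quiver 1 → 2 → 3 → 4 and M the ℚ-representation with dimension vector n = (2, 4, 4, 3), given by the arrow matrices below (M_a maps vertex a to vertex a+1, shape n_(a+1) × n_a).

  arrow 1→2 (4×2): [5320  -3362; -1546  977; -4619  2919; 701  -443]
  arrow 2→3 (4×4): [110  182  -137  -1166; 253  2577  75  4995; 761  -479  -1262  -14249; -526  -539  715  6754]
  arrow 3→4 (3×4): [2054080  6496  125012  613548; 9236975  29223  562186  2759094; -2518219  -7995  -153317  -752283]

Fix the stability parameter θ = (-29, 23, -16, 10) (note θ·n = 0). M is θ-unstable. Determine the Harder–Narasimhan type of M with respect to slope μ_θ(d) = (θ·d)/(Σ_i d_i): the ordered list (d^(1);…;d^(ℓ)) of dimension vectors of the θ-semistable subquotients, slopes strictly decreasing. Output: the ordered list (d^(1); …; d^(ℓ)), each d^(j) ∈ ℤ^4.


Interval decomposition of M: I[1,3], I[1,4], I[2,2], I[2,4], I[3,3], I[4,4].
HN type (ℓ=5): μ^(1)=23; μ^(2)=10; μ^(3)=7/2; μ^(4)=-16; μ^(5)=-29

((0, 1, 0, 0); (0, 0, 0, 3); (0, 3, 3, 0); (0, 0, 1, 0); (2, 0, 0, 0))


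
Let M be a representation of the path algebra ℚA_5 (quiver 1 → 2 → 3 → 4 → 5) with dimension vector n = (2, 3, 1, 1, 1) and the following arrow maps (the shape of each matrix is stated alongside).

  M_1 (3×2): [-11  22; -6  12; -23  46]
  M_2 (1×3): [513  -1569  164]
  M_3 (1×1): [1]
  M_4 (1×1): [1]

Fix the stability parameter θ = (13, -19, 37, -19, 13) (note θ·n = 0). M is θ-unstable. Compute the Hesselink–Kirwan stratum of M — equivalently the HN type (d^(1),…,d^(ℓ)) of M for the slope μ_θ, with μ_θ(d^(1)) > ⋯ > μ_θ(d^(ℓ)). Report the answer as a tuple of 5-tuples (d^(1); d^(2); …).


Interval decomposition of M: I[1,1], I[1,5], I[2,2]^2.
HN type (ℓ=4): μ^(1)=13; μ^(2)=9; μ^(3)=-3; μ^(4)=-19

((1, 0, 0, 0, 1); (0, 0, 1, 1, 0); (1, 1, 0, 0, 0); (0, 2, 0, 0, 0))


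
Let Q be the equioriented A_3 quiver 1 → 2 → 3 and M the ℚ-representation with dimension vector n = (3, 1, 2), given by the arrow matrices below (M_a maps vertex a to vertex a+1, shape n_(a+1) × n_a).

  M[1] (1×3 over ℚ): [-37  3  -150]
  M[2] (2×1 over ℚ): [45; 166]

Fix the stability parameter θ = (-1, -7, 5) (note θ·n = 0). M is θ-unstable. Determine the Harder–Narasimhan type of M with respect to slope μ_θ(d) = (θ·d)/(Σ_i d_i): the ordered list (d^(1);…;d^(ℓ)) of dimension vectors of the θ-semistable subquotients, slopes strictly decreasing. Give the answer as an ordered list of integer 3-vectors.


Via rank(M_{q-1}∘⋯∘M_p): M ≅ I[1,1]^2, I[1,3], I[3,3].
μ_θ-semistable layers: μ^(1)=5; μ^(2)=-1; μ^(3)=-4

((0, 0, 2); (2, 0, 0); (1, 1, 0))


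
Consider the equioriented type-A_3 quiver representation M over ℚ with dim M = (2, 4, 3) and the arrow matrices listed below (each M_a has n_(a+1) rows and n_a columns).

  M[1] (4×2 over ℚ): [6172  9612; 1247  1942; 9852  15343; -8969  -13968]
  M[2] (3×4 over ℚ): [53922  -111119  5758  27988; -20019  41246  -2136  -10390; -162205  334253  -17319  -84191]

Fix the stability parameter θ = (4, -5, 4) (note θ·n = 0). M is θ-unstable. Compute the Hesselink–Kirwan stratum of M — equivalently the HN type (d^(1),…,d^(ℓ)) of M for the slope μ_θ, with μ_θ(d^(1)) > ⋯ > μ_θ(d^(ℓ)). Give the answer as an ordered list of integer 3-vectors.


Interval decomposition of M: I[1,3]^2, I[2,2], I[2,3].
HN type (ℓ=3): μ^(1)=4; μ^(2)=-1/2; μ^(3)=-5

((0, 0, 3); (2, 2, 0); (0, 2, 0))


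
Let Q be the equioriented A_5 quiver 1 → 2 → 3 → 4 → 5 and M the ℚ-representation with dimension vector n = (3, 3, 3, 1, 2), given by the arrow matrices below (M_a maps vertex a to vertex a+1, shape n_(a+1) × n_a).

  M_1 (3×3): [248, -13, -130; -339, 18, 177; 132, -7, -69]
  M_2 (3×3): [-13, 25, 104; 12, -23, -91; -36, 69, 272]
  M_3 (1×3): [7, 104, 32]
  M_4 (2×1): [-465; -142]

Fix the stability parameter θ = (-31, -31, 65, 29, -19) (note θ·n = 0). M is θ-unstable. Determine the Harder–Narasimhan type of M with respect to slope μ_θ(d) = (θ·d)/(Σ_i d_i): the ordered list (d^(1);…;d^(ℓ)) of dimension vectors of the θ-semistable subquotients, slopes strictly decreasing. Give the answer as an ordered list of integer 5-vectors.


Interval decomposition of M: I[1,3]^2, I[1,5], I[5,5].
HN type (ℓ=4): μ^(1)=65; μ^(2)=25; μ^(3)=-19; μ^(4)=-31

((0, 0, 2, 0, 0); (0, 0, 1, 1, 1); (0, 0, 0, 0, 1); (3, 3, 0, 0, 0))


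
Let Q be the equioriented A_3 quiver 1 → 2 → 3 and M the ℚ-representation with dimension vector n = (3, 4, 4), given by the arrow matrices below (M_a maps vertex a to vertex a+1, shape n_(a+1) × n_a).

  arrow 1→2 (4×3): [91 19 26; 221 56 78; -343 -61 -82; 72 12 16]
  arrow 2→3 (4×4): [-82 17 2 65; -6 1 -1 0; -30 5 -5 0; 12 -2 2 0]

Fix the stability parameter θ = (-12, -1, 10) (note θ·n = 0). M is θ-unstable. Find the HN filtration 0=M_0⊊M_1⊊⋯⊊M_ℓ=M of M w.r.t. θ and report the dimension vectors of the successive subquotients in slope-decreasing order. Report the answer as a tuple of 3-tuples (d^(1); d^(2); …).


Barcode: M ≅ I[1,1], I[1,3]^2, I[2,2]^2, I[3,3]^2. HN layers by μ_θ (3 steps, strictly decreasing):
  μ^(1)=10; μ^(2)=-1; μ^(3)=-12

((0, 0, 4); (0, 4, 0); (3, 0, 0))


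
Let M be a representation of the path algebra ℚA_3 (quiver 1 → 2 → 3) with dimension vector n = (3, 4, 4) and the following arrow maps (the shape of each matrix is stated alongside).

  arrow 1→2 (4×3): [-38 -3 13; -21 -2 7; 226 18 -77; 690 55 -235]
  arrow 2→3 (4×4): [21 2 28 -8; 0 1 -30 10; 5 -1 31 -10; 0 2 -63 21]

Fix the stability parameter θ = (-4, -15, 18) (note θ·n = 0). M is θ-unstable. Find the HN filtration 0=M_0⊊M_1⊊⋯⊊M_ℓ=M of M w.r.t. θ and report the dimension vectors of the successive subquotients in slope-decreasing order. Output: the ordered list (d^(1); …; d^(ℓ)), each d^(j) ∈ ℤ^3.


Interval decomposition of M: I[1,3]^3, I[2,3].
HN type (ℓ=3): μ^(1)=18; μ^(2)=-19/2; μ^(3)=-15

((0, 0, 4); (3, 3, 0); (0, 1, 0))


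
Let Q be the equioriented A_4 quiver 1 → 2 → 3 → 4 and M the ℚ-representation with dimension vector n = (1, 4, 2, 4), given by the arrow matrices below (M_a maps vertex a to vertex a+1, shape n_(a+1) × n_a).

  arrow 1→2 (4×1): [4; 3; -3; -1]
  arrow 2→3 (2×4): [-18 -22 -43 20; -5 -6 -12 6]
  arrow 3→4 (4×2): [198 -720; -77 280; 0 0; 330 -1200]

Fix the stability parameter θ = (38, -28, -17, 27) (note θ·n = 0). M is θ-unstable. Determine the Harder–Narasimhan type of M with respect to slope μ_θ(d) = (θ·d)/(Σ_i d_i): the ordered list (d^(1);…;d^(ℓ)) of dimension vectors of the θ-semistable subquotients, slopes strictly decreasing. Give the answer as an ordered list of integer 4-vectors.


Via rank(M_{q-1}∘⋯∘M_p): M ≅ I[1,4], I[2,2]^2, I[2,3], I[4,4]^3.
μ_θ-semistable layers: μ^(1)=27; μ^(2)=-7/3; μ^(3)=-17; μ^(4)=-28

((0, 0, 0, 4); (1, 1, 1, 0); (0, 0, 1, 0); (0, 3, 0, 0))


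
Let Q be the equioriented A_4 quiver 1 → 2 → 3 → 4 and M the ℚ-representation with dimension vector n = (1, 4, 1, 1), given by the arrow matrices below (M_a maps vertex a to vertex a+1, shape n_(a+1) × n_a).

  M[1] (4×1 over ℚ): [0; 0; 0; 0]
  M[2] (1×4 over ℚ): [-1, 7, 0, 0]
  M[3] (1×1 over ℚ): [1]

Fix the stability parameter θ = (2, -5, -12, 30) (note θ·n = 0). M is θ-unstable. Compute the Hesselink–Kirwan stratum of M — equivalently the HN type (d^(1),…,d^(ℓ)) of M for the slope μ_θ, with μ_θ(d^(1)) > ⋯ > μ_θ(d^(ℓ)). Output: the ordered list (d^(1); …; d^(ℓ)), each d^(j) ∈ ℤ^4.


Interval decomposition of M: I[1,1], I[2,2]^3, I[2,4].
HN type (ℓ=4): μ^(1)=30; μ^(2)=2; μ^(3)=-5; μ^(4)=-17/2

((0, 0, 0, 1); (1, 0, 0, 0); (0, 3, 0, 0); (0, 1, 1, 0))


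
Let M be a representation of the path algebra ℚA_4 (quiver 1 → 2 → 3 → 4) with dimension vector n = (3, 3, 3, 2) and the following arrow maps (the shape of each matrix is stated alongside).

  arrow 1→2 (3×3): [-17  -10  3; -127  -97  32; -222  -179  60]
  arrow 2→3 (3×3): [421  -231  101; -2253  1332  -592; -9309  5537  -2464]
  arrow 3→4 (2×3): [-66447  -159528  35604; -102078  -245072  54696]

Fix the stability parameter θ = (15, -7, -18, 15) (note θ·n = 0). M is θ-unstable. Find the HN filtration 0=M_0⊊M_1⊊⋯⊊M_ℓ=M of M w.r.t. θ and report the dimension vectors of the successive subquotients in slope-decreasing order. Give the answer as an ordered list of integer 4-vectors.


Via rank(M_{q-1}∘⋯∘M_p): M ≅ I[1,3]^2, I[1,4], I[4,4].
μ_θ-semistable layers: μ^(1)=15; μ^(2)=-10/3

((0, 0, 0, 2); (3, 3, 3, 0))


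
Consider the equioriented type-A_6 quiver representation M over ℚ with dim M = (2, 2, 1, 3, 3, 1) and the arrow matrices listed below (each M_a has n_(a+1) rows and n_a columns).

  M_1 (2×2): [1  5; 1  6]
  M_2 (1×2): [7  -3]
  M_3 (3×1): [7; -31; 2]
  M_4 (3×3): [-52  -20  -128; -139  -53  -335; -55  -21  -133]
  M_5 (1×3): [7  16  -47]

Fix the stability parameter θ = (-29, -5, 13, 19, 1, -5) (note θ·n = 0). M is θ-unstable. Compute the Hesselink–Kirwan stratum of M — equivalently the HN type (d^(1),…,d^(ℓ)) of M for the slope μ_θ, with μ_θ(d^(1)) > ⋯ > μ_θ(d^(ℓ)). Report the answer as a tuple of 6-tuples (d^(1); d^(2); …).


Interval decomposition of M: I[1,2], I[1,4], I[4,5], I[4,6], I[5,5].
HN type (ℓ=7): μ^(1)=19; μ^(2)=13; μ^(3)=10; μ^(4)=5; μ^(5)=1; μ^(6)=-5; μ^(7)=-29

((0, 0, 0, 1, 0, 0); (0, 0, 1, 0, 0, 0); (0, 0, 0, 1, 1, 0); (0, 0, 0, 1, 1, 1); (0, 0, 0, 0, 1, 0); (0, 2, 0, 0, 0, 0); (2, 0, 0, 0, 0, 0))


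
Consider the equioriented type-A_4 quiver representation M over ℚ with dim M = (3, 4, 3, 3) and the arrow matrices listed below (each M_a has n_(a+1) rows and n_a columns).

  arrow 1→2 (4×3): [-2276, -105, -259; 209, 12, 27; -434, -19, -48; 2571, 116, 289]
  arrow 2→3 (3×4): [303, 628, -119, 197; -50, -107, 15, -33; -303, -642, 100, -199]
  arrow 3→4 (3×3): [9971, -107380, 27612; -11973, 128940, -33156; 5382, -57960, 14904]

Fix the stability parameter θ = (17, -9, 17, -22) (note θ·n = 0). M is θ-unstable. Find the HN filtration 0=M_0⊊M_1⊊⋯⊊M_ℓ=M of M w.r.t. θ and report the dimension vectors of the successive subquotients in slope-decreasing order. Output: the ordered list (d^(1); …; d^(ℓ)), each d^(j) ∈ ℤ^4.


Interval decomposition of M: I[1,2], I[1,3], I[1,4], I[2,3], I[4,4]^2.
HN type (ℓ=5): μ^(1)=17; μ^(2)=4; μ^(3)=3/4; μ^(4)=-9; μ^(5)=-22

((0, 0, 2, 0); (2, 2, 0, 0); (1, 1, 1, 1); (0, 1, 0, 0); (0, 0, 0, 2))


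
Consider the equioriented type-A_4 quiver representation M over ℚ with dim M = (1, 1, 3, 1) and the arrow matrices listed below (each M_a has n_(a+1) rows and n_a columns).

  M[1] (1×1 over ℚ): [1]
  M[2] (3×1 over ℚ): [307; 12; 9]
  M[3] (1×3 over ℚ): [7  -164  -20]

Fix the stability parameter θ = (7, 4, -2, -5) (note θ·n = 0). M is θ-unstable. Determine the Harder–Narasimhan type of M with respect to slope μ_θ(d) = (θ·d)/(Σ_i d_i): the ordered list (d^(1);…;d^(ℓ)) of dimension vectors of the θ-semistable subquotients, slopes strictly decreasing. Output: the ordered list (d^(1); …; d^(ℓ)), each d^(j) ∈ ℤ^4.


Interval decomposition of M: I[1,4], I[3,3]^2.
HN type (ℓ=2): μ^(1)=1; μ^(2)=-2

((1, 1, 1, 1); (0, 0, 2, 0))


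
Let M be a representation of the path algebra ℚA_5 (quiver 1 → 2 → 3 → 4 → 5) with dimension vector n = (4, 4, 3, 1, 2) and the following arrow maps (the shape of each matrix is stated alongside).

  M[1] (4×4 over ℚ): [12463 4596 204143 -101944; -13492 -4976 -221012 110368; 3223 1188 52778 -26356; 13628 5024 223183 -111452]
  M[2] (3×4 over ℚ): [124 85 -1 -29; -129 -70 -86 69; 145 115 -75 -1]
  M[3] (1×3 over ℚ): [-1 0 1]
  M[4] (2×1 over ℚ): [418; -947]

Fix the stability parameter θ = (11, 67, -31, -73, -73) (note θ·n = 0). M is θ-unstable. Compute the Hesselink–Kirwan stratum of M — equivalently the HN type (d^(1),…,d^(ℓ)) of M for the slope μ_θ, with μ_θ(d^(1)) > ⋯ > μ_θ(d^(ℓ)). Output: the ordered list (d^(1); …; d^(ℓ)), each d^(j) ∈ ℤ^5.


Barcode: M ≅ I[1,1]^2, I[1,3], I[1,5], I[2,2], I[2,3], I[5,5]. HN layers by μ_θ (5 steps, strictly decreasing):
  μ^(1)=67; μ^(2)=18; μ^(3)=11; μ^(4)=-99/5; μ^(5)=-73

((0, 1, 0, 0, 0); (0, 2, 2, 0, 0); (3, 0, 0, 0, 0); (1, 1, 1, 1, 1); (0, 0, 0, 0, 1))


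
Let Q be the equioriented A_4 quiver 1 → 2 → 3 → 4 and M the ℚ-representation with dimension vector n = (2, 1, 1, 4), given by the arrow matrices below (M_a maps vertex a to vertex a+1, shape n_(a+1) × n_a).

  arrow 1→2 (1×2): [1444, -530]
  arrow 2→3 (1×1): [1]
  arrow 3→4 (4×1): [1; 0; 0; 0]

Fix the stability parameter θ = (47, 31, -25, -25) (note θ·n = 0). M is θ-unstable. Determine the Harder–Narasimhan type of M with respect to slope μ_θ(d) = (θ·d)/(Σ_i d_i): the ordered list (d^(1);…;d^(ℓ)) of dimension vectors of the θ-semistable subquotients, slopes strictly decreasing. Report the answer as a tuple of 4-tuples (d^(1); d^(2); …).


Interval decomposition of M: I[1,1], I[1,4], I[4,4]^3.
HN type (ℓ=3): μ^(1)=47; μ^(2)=7; μ^(3)=-25

((1, 0, 0, 0); (1, 1, 1, 1); (0, 0, 0, 3))


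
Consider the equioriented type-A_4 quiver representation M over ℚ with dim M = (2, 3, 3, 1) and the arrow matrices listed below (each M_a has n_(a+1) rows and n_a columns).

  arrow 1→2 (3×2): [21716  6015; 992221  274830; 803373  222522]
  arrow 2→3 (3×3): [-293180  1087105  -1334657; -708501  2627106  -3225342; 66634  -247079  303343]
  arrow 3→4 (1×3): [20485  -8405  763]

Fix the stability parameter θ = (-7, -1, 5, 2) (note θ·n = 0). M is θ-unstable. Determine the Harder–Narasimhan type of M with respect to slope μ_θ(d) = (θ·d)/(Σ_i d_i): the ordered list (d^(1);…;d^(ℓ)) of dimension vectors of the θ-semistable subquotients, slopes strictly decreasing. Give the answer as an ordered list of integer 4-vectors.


Barcode: M ≅ I[1,2], I[1,4], I[2,3], I[3,3]. HN layers by μ_θ (4 steps, strictly decreasing):
  μ^(1)=5; μ^(2)=7/2; μ^(3)=-1; μ^(4)=-7

((0, 0, 2, 0); (0, 0, 1, 1); (0, 3, 0, 0); (2, 0, 0, 0))


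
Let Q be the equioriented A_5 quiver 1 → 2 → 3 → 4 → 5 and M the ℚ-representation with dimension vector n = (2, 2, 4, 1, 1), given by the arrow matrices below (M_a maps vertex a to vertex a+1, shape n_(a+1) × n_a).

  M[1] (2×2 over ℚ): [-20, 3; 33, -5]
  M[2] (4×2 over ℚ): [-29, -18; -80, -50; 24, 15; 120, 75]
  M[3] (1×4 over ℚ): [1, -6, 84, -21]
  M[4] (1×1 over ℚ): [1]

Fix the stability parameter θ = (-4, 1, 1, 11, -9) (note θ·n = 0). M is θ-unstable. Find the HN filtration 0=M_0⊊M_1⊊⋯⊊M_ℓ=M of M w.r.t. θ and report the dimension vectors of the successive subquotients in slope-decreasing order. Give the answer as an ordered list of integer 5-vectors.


Interval decomposition of M: I[1,3], I[1,5], I[3,3]^2.
HN type (ℓ=2): μ^(1)=1; μ^(2)=-4

((0, 2, 4, 1, 1); (2, 0, 0, 0, 0))


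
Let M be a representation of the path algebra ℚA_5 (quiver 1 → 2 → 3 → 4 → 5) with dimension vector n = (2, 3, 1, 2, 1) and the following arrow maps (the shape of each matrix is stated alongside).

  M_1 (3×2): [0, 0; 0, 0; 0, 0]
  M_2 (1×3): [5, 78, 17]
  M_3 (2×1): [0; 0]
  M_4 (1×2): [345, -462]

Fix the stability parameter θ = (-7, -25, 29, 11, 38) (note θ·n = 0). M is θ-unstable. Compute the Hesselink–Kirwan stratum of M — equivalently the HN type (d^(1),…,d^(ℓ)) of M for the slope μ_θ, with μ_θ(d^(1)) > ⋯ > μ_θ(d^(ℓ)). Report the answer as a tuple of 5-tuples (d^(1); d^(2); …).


Barcode: M ≅ I[1,1]^2, I[2,2]^2, I[2,3], I[4,4], I[4,5]. HN layers by μ_θ (5 steps, strictly decreasing):
  μ^(1)=38; μ^(2)=29; μ^(3)=11; μ^(4)=-7; μ^(5)=-25

((0, 0, 0, 0, 1); (0, 0, 1, 0, 0); (0, 0, 0, 2, 0); (2, 0, 0, 0, 0); (0, 3, 0, 0, 0))


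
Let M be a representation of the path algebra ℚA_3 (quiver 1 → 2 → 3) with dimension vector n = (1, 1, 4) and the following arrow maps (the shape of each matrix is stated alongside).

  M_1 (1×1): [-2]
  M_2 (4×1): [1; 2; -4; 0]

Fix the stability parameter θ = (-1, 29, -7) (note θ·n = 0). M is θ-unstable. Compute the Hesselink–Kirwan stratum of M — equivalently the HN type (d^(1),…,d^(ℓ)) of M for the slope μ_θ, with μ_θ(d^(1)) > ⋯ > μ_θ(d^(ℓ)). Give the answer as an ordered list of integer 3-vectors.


Via rank(M_{q-1}∘⋯∘M_p): M ≅ I[1,3], I[3,3]^3.
μ_θ-semistable layers: μ^(1)=11; μ^(2)=-1; μ^(3)=-7

((0, 1, 1); (1, 0, 0); (0, 0, 3))


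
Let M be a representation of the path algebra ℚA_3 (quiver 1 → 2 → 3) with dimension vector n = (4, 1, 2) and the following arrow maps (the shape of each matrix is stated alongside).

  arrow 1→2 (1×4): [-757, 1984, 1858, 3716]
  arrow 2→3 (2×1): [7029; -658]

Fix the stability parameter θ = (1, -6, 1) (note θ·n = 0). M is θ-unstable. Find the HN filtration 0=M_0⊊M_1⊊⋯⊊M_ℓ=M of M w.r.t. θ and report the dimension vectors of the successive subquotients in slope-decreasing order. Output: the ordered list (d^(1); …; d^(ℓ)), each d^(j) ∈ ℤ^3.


Barcode: M ≅ I[1,1]^3, I[1,3], I[3,3]. HN layers by μ_θ (2 steps, strictly decreasing):
  μ^(1)=1; μ^(2)=-5/2

((3, 0, 2); (1, 1, 0))


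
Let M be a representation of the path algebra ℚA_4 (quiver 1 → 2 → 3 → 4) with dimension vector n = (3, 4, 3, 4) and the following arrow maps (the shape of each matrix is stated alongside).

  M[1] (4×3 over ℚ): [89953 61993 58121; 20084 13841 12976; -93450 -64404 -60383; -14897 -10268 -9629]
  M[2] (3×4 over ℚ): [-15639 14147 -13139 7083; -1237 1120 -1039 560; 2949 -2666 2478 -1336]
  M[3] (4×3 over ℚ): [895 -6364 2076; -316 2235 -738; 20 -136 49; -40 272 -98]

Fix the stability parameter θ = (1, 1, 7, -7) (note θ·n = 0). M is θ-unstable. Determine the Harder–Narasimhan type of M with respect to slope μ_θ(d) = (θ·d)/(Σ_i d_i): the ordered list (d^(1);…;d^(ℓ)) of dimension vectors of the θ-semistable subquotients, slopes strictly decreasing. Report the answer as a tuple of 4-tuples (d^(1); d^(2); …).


Barcode: M ≅ I[1,2], I[1,4]^2, I[2,4], I[4,4]. HN layers by μ_θ (4 steps, strictly decreasing):
  μ^(1)=1; μ^(2)=1/2; μ^(3)=1/3; μ^(4)=-7

((1, 1, 0, 0); (2, 2, 2, 2); (0, 1, 1, 1); (0, 0, 0, 1))


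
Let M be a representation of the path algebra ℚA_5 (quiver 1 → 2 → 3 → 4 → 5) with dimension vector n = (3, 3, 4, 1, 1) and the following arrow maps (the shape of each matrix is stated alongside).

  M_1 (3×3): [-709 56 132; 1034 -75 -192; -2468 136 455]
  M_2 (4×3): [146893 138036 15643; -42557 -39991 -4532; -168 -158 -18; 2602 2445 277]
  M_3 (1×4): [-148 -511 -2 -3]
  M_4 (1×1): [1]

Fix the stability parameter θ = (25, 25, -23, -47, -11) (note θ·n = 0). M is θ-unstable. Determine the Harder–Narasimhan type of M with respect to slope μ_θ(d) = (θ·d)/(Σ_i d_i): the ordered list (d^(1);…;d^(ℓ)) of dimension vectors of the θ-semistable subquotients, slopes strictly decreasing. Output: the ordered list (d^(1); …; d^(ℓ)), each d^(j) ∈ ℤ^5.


Interval decomposition of M: I[1,2], I[1,3], I[1,5], I[3,3]^2.
HN type (ℓ=4): μ^(1)=25; μ^(2)=9; μ^(3)=-31/5; μ^(4)=-23

((1, 1, 0, 0, 0); (1, 1, 1, 0, 0); (1, 1, 1, 1, 1); (0, 0, 2, 0, 0))


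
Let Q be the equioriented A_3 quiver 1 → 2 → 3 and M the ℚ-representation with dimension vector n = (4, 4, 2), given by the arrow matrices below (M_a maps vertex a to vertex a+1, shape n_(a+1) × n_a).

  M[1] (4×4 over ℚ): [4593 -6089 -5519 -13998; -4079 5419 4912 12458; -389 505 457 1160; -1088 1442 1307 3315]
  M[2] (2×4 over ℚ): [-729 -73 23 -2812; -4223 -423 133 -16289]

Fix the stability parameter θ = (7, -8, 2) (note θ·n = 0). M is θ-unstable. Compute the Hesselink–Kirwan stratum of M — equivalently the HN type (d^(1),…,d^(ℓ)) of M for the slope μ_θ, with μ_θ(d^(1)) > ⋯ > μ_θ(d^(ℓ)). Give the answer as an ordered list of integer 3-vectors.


Interval decomposition of M: I[1,1], I[1,2], I[1,3]^2, I[2,2].
HN type (ℓ=4): μ^(1)=7; μ^(2)=2; μ^(3)=-1/2; μ^(4)=-8

((1, 0, 0); (0, 0, 2); (3, 3, 0); (0, 1, 0))


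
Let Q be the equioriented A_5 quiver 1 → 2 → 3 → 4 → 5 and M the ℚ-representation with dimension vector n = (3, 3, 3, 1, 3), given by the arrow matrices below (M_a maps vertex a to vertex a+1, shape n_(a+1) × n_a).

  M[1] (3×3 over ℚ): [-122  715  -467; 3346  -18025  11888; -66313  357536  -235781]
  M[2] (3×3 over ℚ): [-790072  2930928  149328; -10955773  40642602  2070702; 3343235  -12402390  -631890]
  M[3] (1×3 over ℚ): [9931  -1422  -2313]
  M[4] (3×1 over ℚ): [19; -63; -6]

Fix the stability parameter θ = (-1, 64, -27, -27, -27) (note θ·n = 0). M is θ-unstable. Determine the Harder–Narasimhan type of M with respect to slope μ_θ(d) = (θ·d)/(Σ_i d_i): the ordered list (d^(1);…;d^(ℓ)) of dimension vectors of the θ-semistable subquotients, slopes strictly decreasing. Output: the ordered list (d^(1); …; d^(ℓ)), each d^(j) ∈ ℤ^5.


Via rank(M_{q-1}∘⋯∘M_p): M ≅ I[1,2]^2, I[1,5], I[3,3]^2, I[5,5]^2.
μ_θ-semistable layers: μ^(1)=64; μ^(2)=-1; μ^(3)=-18/5; μ^(4)=-27

((0, 2, 0, 0, 0); (2, 0, 0, 0, 0); (1, 1, 1, 1, 1); (0, 0, 2, 0, 2))


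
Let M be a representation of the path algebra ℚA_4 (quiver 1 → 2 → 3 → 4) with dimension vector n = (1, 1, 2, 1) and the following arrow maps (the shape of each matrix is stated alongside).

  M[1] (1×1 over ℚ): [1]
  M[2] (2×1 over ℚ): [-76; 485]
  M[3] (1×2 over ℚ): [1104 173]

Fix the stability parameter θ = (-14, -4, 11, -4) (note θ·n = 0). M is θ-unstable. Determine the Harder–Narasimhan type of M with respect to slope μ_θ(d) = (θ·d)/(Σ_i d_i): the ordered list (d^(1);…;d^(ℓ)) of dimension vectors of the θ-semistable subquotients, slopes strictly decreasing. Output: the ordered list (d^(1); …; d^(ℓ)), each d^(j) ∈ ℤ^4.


Via rank(M_{q-1}∘⋯∘M_p): M ≅ I[1,4], I[3,3].
μ_θ-semistable layers: μ^(1)=11; μ^(2)=7/2; μ^(3)=-4; μ^(4)=-14

((0, 0, 1, 0); (0, 0, 1, 1); (0, 1, 0, 0); (1, 0, 0, 0))


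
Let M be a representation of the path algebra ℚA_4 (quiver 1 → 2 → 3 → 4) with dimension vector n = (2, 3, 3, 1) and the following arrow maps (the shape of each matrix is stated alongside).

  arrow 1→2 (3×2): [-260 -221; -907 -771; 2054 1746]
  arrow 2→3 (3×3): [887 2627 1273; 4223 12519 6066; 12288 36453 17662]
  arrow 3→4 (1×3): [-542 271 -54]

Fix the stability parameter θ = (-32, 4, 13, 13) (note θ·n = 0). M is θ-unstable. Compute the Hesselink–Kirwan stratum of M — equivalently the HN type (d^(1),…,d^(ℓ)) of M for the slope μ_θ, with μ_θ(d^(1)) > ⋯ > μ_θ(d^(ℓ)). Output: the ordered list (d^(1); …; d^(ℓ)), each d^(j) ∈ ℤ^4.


Via rank(M_{q-1}∘⋯∘M_p): M ≅ I[1,3], I[1,4], I[2,3].
μ_θ-semistable layers: μ^(1)=13; μ^(2)=4; μ^(3)=-32

((0, 0, 3, 1); (0, 3, 0, 0); (2, 0, 0, 0))


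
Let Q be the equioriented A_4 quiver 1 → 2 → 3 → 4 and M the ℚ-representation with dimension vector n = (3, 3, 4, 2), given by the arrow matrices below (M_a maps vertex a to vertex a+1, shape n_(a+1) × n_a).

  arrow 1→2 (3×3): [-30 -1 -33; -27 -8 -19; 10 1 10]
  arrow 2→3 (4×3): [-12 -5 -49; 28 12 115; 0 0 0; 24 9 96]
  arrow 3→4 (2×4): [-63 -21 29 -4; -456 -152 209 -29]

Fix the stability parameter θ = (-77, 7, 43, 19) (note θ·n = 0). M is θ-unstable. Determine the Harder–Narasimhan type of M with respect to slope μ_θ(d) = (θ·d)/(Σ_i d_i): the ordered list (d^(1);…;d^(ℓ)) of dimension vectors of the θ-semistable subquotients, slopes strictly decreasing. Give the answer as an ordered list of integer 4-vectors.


Barcode: M ≅ I[1,2], I[1,3], I[1,4], I[3,3], I[3,4]. HN layers by μ_θ (4 steps, strictly decreasing):
  μ^(1)=43; μ^(2)=31; μ^(3)=7; μ^(4)=-77

((0, 0, 2, 0); (0, 0, 2, 2); (0, 3, 0, 0); (3, 0, 0, 0))


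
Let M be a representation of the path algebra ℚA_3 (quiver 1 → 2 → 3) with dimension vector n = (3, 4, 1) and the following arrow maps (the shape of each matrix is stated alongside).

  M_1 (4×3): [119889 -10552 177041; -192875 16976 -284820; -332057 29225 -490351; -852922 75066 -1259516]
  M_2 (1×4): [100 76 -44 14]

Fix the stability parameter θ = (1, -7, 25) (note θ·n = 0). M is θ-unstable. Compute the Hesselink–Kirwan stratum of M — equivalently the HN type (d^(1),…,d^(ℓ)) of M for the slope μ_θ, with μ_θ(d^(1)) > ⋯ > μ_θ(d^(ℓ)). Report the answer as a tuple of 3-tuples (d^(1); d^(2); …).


Via rank(M_{q-1}∘⋯∘M_p): M ≅ I[1,2]^3, I[2,3].
μ_θ-semistable layers: μ^(1)=25; μ^(2)=-3; μ^(3)=-7

((0, 0, 1); (3, 3, 0); (0, 1, 0))


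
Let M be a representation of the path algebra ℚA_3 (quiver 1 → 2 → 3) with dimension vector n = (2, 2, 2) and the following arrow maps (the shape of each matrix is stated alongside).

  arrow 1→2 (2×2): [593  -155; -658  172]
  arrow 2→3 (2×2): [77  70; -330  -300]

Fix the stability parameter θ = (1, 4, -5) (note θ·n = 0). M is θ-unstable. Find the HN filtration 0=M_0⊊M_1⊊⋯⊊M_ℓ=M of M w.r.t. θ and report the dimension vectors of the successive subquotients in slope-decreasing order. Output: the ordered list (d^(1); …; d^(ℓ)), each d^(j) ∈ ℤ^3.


Barcode: M ≅ I[1,2], I[1,3], I[3,3]. HN layers by μ_θ (4 steps, strictly decreasing):
  μ^(1)=4; μ^(2)=1; μ^(3)=0; μ^(4)=-5

((0, 1, 0); (1, 0, 0); (1, 1, 1); (0, 0, 1))


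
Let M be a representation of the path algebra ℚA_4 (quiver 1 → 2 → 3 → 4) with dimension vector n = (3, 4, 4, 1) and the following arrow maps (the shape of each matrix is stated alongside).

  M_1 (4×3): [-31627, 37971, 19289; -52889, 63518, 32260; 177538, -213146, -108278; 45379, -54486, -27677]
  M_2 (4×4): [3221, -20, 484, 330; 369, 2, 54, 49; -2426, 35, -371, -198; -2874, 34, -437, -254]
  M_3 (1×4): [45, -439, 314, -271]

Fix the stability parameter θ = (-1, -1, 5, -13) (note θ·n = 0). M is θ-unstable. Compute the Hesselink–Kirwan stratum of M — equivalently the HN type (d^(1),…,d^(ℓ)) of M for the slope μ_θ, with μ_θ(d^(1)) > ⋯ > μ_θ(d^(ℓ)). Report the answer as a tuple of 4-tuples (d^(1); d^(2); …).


Via rank(M_{q-1}∘⋯∘M_p): M ≅ I[1,3]^2, I[1,4], I[2,3].
μ_θ-semistable layers: μ^(1)=5; μ^(2)=-1; μ^(3)=-5/2

((0, 0, 3, 0); (2, 3, 0, 0); (1, 1, 1, 1))


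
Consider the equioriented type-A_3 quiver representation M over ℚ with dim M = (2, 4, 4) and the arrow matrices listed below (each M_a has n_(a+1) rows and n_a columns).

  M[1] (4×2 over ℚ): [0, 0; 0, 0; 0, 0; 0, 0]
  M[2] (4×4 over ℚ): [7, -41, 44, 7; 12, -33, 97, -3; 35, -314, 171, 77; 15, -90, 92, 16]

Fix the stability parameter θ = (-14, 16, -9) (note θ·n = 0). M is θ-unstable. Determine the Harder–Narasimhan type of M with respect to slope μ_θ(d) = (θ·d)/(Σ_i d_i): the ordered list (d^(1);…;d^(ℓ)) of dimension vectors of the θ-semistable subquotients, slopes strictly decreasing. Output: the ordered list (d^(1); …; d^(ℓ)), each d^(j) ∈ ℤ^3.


Barcode: M ≅ I[1,1]^2, I[2,3]^4. HN layers by μ_θ (2 steps, strictly decreasing):
  μ^(1)=7/2; μ^(2)=-14

((0, 4, 4); (2, 0, 0))


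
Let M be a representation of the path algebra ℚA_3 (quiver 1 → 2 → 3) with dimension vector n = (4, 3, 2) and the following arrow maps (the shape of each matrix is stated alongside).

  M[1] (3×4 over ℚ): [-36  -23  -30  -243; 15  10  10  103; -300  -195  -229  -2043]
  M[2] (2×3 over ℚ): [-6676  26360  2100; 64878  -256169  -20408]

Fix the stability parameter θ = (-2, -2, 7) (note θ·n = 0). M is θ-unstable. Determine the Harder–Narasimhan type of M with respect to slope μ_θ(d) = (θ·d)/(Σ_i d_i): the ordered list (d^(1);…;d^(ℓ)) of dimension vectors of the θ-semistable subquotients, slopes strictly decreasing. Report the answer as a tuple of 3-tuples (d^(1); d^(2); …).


Via rank(M_{q-1}∘⋯∘M_p): M ≅ I[1,1], I[1,2], I[1,3]^2.
μ_θ-semistable layers: μ^(1)=7; μ^(2)=-2

((0, 0, 2); (4, 3, 0))


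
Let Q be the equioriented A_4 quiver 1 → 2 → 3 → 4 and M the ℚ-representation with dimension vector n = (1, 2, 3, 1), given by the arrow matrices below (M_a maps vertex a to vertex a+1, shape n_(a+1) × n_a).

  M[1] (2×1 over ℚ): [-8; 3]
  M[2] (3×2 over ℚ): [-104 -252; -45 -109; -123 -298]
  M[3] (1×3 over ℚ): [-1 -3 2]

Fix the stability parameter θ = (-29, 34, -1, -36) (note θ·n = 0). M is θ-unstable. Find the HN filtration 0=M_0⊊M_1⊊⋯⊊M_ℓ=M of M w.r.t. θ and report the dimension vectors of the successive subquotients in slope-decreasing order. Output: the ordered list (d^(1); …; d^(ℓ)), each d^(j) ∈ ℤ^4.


Via rank(M_{q-1}∘⋯∘M_p): M ≅ I[1,4], I[2,3], I[3,3].
μ_θ-semistable layers: μ^(1)=33/2; μ^(2)=-1; μ^(3)=-29

((0, 1, 1, 0); (0, 1, 2, 1); (1, 0, 0, 0))
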